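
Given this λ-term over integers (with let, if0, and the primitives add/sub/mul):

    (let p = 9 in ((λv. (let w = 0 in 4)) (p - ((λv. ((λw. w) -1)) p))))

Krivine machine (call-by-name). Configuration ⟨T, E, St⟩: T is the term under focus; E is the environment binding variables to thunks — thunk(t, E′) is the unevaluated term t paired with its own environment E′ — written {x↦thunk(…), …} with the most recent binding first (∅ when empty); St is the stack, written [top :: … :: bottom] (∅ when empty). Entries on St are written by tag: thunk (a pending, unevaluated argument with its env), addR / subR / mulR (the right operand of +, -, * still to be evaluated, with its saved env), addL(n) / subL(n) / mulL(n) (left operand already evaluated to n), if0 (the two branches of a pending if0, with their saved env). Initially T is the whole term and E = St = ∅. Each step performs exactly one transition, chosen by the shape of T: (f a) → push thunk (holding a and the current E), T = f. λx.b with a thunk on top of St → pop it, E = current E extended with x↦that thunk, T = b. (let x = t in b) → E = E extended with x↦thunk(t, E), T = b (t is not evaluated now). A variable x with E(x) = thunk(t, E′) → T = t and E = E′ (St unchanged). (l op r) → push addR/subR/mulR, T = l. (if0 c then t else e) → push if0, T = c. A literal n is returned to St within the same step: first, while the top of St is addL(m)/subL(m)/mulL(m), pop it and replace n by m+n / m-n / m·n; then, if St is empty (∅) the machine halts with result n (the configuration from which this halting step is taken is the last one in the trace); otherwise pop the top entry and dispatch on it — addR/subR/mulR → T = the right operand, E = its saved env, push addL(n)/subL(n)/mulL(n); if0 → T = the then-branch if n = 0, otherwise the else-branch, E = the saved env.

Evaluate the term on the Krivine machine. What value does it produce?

Answer: 4

Execution trace:
[0] ⟨T=(let p = 9 in ((λv. (let w = 0 in 4)) (p - ((λv. ((λw. w) -1)) p)))); E=∅; St=∅⟩
[1] ⟨T=((λv. (let w = 0 in 4)) (p - ((λv. ((λw. w) -1)) p))); E={p↦thunk(9, ∅)}; St=∅⟩
[2] ⟨T=(λv. (let w = 0 in 4)); E={p↦thunk(9, ∅)}; St=[thunk]⟩
[3] ⟨T=(let w = 0 in 4); E={v↦thunk((p - ((λv. ((λw. w) -1)) p)), {p↦thunk(9, ∅)}), p↦thunk(9, ∅)}; St=∅⟩
[4] ⟨T=4; E={w↦thunk(0, {v↦thunk((p - ((λv. ((λw. w) -1)) p)), {p↦thunk(9, ∅)}), p↦thunk(9, ∅)}), v↦thunk((p - ((λv. ((λw. w) -1)) p)), {p↦thunk(9, ∅)}), p↦thunk(9, ∅)}; St=∅⟩
→ final value 4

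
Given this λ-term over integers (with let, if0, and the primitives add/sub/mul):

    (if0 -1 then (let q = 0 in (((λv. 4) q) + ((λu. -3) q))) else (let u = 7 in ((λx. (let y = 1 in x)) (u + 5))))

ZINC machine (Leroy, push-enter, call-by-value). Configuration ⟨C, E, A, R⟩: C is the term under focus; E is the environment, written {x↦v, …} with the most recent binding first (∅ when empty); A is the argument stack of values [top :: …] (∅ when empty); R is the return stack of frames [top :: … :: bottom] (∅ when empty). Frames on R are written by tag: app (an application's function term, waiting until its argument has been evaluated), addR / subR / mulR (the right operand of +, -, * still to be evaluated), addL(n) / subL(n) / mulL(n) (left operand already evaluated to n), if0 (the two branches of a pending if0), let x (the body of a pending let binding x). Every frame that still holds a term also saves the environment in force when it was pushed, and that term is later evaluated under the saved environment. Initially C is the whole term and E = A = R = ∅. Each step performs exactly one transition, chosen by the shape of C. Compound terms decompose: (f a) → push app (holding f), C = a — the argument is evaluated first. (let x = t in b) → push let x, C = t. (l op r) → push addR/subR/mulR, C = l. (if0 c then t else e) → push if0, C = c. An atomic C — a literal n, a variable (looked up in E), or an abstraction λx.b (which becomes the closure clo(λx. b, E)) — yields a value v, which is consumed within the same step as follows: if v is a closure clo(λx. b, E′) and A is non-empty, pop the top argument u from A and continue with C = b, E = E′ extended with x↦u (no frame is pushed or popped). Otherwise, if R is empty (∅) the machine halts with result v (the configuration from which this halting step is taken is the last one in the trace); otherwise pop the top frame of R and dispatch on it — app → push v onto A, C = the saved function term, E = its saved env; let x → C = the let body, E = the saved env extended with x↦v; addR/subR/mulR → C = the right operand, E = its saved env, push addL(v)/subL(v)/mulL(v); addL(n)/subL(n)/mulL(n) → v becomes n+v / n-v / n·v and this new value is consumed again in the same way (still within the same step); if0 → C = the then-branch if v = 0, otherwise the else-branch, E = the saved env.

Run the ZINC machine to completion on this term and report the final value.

t=0: [C=(if0 -1 then (let q = 0 in (((λv. 4) q) + ((λu. -3) q))) else (let u = 7 in ((λx. (let y = 1 in x)) (u + 5)))) | E=∅ | A=∅ | R=∅]
t=1: [C=-1 | E=∅ | A=∅ | R=[if0]]
t=2: [C=(let u = 7 in ((λx. (let y = 1 in x)) (u + 5))) | E=∅ | A=∅ | R=∅]
t=3: [C=7 | E=∅ | A=∅ | R=[let u]]
t=4: [C=((λx. (let y = 1 in x)) (u + 5)) | E={u↦7} | A=∅ | R=∅]
t=5: [C=(u + 5) | E={u↦7} | A=∅ | R=[app]]
t=6: [C=u | E={u↦7} | A=∅ | R=[addR :: app]]
t=7: [C=5 | E={u↦7} | A=∅ | R=[addL(7) :: app]]
t=8: [C=(λx. (let y = 1 in x)) | E={u↦7} | A=[12] | R=∅]
t=9: [C=(let y = 1 in x) | E={x↦12, u↦7} | A=∅ | R=∅]
t=10: [C=1 | E={x↦12, u↦7} | A=∅ | R=[let y]]
t=11: [C=x | E={y↦1, x↦12, u↦7} | A=∅ | R=∅]
→ final value 12

Answer: 12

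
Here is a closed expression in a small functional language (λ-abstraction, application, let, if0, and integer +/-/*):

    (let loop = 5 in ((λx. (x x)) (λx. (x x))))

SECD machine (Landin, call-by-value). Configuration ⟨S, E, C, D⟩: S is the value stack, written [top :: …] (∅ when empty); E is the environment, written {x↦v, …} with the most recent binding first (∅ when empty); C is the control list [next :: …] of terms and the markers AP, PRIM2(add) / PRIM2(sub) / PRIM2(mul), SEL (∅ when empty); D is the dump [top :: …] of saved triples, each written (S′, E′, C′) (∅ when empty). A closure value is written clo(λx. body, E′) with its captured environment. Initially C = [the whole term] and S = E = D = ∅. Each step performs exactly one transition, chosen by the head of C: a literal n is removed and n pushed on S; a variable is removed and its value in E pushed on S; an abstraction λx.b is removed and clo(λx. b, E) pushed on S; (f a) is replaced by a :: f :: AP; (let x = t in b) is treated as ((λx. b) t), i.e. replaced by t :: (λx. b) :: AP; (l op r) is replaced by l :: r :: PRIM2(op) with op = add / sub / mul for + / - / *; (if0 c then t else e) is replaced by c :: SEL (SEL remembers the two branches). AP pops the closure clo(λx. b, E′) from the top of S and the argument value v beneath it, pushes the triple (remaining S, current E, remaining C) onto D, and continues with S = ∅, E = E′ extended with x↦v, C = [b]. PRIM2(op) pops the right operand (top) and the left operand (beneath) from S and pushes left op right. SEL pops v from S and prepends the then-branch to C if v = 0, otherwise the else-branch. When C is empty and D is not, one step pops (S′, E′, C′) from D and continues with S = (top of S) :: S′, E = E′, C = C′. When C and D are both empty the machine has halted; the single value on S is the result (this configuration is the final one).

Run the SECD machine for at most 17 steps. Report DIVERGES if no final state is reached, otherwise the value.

[0] <S=∅, E=∅, C=[(let loop = 5 in ((λx. (x x)) (λx. (x x))))], D=∅>
[1] <S=∅, E=∅, C=[5 :: (λloop. ((λx. (x x)) (λx. (x x)))) :: AP], D=∅>
[2] <S=[5], E=∅, C=[(λloop. ((λx. (x x)) (λx. (x x)))) :: AP], D=∅>
[3] <S=[clo(λloop. ((λx. (x x)) (λx. (x x))), ∅) :: 5], E=∅, C=[AP], D=∅>
[4] <S=∅, E={loop↦5}, C=[((λx. (x x)) (λx. (x x)))], D=[(∅, ∅, ∅)]>
[5] <S=∅, E={loop↦5}, C=[(λx. (x x)) :: (λx. (x x)) :: AP], D=[(∅, ∅, ∅)]>
[6] <S=[clo(λx. (x x), {loop↦5})], E={loop↦5}, C=[(λx. (x x)) :: AP], D=[(∅, ∅, ∅)]>
[7] <S=[clo(λx. (x x), {loop↦5}) :: clo(λx. (x x), {loop↦5})], E={loop↦5}, C=[AP], D=[(∅, ∅, ∅)]>
[8] <S=∅, E={x↦clo(λx. (x x), {loop↦5}), loop↦5}, C=[(x x)], D=[(∅, {loop↦5}, ∅) :: (∅, ∅, ∅)]>
[9] <S=∅, E={x↦clo(λx. (x x), {loop↦5}), loop↦5}, C=[x :: x :: AP], D=[(∅, {loop↦5}, ∅) :: (∅, ∅, ∅)]>
[10] <S=[clo(λx. (x x), {loop↦5})], E={x↦clo(λx. (x x), {loop↦5}), loop↦5}, C=[x :: AP], D=[(∅, {loop↦5}, ∅) :: (∅, ∅, ∅)]>
[11] <S=[clo(λx. (x x), {loop↦5}) :: clo(λx. (x x), {loop↦5})], E={x↦clo(λx. (x x), {loop↦5}), loop↦5}, C=[AP], D=[(∅, {loop↦5}, ∅) :: (∅, ∅, ∅)]>
[12] <S=∅, E={x↦clo(λx. (x x), {loop↦5}), loop↦5}, C=[(x x)], D=[(∅, {x↦clo(λx. (x x), {loop↦5}), loop↦5}, ∅) :: (∅, {loop↦5}, ∅) :: (∅, ∅, ∅)]>
[13] <S=∅, E={x↦clo(λx. (x x), {loop↦5}), loop↦5}, C=[x :: x :: AP], D=[(∅, {x↦clo(λx. (x x), {loop↦5}), loop↦5}, ∅) :: (∅, {loop↦5}, ∅) :: (∅, ∅, ∅)]>
[14] <S=[clo(λx. (x x), {loop↦5})], E={x↦clo(λx. (x x), {loop↦5}), loop↦5}, C=[x :: AP], D=[(∅, {x↦clo(λx. (x x), {loop↦5}), loop↦5}, ∅) :: (∅, {loop↦5}, ∅) :: (∅, ∅, ∅)]>
[15] <S=[clo(λx. (x x), {loop↦5}) :: clo(λx. (x x), {loop↦5})], E={x↦clo(λx. (x x), {loop↦5}), loop↦5}, C=[AP], D=[(∅, {x↦clo(λx. (x x), {loop↦5}), loop↦5}, ∅) :: (∅, {loop↦5}, ∅) :: (∅, ∅, ∅)]>
[16] <S=∅, E={x↦clo(λx. (x x), {loop↦5}), loop↦5}, C=[(x x)], D=[(∅, {x↦clo(λx. (x x), {loop↦5}), loop↦5}, ∅) :: (∅, {x↦clo(λx. (x x), {loop↦5}), loop↦5}, ∅) :: (∅, {loop↦5}, ∅) :: (∅, ∅, ∅)]>
[17] <S=∅, E={x↦clo(λx. (x x), {loop↦5}), loop↦5}, C=[x :: x :: AP], D=[(∅, {x↦clo(λx. (x x), {loop↦5}), loop↦5}, ∅) :: (∅, {x↦clo(λx. (x x), {loop↦5}), loop↦5}, ∅) :: (∅, {loop↦5}, ∅) :: (∅, ∅, ∅)]>
→ 17 transitions taken and the configuration is still not final: no result within 17 steps

Answer: DIVERGES (no final state within 17 steps)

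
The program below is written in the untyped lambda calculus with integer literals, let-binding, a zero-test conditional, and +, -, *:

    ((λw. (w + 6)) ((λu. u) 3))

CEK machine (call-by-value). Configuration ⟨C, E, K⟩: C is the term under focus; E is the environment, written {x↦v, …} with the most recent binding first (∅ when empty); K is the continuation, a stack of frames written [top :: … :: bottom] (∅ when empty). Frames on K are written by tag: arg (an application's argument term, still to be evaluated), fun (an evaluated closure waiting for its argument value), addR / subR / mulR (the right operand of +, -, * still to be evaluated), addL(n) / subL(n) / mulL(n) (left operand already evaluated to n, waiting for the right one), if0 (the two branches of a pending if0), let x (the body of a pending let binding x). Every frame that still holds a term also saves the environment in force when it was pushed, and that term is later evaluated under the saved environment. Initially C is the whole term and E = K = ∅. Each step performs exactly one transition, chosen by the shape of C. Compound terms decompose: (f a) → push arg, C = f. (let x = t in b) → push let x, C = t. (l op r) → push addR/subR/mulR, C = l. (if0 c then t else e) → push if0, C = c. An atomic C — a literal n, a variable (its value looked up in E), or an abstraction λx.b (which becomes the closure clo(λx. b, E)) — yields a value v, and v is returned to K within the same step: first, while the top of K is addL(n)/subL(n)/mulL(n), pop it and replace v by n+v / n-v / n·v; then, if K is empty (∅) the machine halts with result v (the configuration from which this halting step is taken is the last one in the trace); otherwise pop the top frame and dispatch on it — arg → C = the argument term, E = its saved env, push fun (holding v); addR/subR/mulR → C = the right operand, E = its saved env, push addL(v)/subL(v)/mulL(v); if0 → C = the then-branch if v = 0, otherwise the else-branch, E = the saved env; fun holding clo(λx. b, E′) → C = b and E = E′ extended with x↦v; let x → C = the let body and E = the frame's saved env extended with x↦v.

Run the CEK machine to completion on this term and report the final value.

t=0: ⟨C=((λw. (w + 6)) ((λu. u) 3)); E=∅; K=∅⟩
t=1: ⟨C=(λw. (w + 6)); E=∅; K=[arg]⟩
t=2: ⟨C=((λu. u) 3); E=∅; K=[fun]⟩
t=3: ⟨C=(λu. u); E=∅; K=[arg :: fun]⟩
t=4: ⟨C=3; E=∅; K=[fun :: fun]⟩
t=5: ⟨C=u; E={u↦3}; K=[fun]⟩
t=6: ⟨C=(w + 6); E={w↦3}; K=∅⟩
t=7: ⟨C=w; E={w↦3}; K=[addR]⟩
t=8: ⟨C=6; E={w↦3}; K=[addL(3)]⟩
→ final value 9

Answer: 9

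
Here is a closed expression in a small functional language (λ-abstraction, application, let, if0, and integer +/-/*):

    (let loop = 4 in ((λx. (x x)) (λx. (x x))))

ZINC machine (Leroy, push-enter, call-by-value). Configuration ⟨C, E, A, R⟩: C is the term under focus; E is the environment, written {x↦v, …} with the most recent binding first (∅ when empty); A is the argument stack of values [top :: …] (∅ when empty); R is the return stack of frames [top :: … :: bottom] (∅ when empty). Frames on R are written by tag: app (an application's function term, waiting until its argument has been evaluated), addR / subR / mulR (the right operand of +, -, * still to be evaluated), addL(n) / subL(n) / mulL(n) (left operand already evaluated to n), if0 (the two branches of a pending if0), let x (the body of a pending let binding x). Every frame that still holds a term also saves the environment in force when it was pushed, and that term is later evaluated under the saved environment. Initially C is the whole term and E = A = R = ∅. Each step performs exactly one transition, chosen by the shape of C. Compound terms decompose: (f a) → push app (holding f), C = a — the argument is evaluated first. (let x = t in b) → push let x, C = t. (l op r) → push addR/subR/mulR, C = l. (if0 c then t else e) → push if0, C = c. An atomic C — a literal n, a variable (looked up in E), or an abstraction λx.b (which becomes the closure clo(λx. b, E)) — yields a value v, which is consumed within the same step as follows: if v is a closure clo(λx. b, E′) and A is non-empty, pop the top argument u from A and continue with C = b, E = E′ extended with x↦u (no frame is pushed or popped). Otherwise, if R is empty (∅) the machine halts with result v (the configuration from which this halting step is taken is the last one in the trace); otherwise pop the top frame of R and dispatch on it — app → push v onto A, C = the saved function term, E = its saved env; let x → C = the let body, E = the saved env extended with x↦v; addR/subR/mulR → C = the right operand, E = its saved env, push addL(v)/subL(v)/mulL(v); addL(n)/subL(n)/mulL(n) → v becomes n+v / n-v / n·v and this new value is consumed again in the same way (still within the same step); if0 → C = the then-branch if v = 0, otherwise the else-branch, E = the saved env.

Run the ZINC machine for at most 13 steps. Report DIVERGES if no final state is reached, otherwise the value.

[0] ⟨C=(let loop = 4 in ((λx. (x x)) (λx. (x x)))); E=∅; A=∅; R=∅⟩
[1] ⟨C=4; E=∅; A=∅; R=[let loop]⟩
[2] ⟨C=((λx. (x x)) (λx. (x x))); E={loop↦4}; A=∅; R=∅⟩
[3] ⟨C=(λx. (x x)); E={loop↦4}; A=∅; R=[app]⟩
[4] ⟨C=(λx. (x x)); E={loop↦4}; A=[clo(λx. (x x), {loop↦4})]; R=∅⟩
[5] ⟨C=(x x); E={x↦clo(λx. (x x), {loop↦4}), loop↦4}; A=∅; R=∅⟩
[6] ⟨C=x; E={x↦clo(λx. (x x), {loop↦4}), loop↦4}; A=∅; R=[app]⟩
[7] ⟨C=x; E={x↦clo(λx. (x x), {loop↦4}), loop↦4}; A=[clo(λx. (x x), {loop↦4})]; R=∅⟩
… configuration repeats with period 3 (steps 5–7 recur indefinitely) …

Answer: DIVERGES (no final state within 13 steps)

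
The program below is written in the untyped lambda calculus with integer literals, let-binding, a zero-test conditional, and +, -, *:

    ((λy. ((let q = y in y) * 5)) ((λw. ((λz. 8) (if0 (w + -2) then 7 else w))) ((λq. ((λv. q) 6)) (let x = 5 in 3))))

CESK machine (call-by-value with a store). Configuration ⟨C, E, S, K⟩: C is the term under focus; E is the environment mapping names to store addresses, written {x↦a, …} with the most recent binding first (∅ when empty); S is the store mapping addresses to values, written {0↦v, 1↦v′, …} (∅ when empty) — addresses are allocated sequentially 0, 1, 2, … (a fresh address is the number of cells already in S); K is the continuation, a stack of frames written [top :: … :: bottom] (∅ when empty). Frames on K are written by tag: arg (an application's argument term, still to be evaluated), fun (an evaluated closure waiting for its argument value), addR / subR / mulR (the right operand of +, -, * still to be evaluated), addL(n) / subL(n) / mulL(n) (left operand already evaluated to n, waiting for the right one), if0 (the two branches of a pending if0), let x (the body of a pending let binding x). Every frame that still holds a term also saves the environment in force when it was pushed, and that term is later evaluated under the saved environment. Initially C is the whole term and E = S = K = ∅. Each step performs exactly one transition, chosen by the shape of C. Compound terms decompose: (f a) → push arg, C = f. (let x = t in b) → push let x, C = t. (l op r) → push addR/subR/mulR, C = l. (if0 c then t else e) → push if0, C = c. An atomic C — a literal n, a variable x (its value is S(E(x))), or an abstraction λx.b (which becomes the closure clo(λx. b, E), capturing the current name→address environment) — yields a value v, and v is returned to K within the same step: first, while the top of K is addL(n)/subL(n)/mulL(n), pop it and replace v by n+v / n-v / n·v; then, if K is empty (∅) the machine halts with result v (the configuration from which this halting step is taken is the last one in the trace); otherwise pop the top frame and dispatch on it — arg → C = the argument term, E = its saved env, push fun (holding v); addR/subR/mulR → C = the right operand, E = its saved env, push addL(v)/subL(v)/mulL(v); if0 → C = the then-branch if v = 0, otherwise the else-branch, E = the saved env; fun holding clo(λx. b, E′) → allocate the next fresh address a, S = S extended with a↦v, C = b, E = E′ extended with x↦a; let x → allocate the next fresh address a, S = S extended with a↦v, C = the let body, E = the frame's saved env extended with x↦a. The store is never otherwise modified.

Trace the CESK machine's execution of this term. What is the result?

Answer: 40

Execution trace:
step 0: ⟨C=((λy. ((let q = y in y) * 5)) ((λw. ((λz. 8) (if0 (w + -2) then 7 else w))) ((λq. ((λv. q) 6)) (let x = 5 in 3)))); E=∅; S=∅; K=∅⟩
step 1: ⟨C=(λy. ((let q = y in y) * 5)); E=∅; S=∅; K=[arg]⟩
step 2: ⟨C=((λw. ((λz. 8) (if0 (w + -2) then 7 else w))) ((λq. ((λv. q) 6)) (let x = 5 in 3))); E=∅; S=∅; K=[fun]⟩
step 3: ⟨C=(λw. ((λz. 8) (if0 (w + -2) then 7 else w))); E=∅; S=∅; K=[arg :: fun]⟩
step 4: ⟨C=((λq. ((λv. q) 6)) (let x = 5 in 3)); E=∅; S=∅; K=[fun :: fun]⟩
step 5: ⟨C=(λq. ((λv. q) 6)); E=∅; S=∅; K=[arg :: fun :: fun]⟩
step 6: ⟨C=(let x = 5 in 3); E=∅; S=∅; K=[fun :: fun :: fun]⟩
step 7: ⟨C=5; E=∅; S=∅; K=[let x :: fun :: fun :: fun]⟩
step 8: ⟨C=3; E={x↦0}; S={0↦5}; K=[fun :: fun :: fun]⟩
step 9: ⟨C=((λv. q) 6); E={q↦1}; S={0↦5, 1↦3}; K=[fun :: fun]⟩
step 10: ⟨C=(λv. q); E={q↦1}; S={0↦5, 1↦3}; K=[arg :: fun :: fun]⟩
step 11: ⟨C=6; E={q↦1}; S={0↦5, 1↦3}; K=[fun :: fun :: fun]⟩
step 12: ⟨C=q; E={v↦2, q↦1}; S={0↦5, 1↦3, 2↦6}; K=[fun :: fun]⟩
step 13: ⟨C=((λz. 8) (if0 (w + -2) then 7 else w)); E={w↦3}; S={0↦5, 1↦3, 2↦6, 3↦3}; K=[fun]⟩
step 14: ⟨C=(λz. 8); E={w↦3}; S={0↦5, 1↦3, 2↦6, 3↦3}; K=[arg :: fun]⟩
step 15: ⟨C=(if0 (w + -2) then 7 else w); E={w↦3}; S={0↦5, 1↦3, 2↦6, 3↦3}; K=[fun :: fun]⟩
step 16: ⟨C=(w + -2); E={w↦3}; S={0↦5, 1↦3, 2↦6, 3↦3}; K=[if0 :: fun :: fun]⟩
step 17: ⟨C=w; E={w↦3}; S={0↦5, 1↦3, 2↦6, 3↦3}; K=[addR :: if0 :: fun :: fun]⟩
step 18: ⟨C=-2; E={w↦3}; S={0↦5, 1↦3, 2↦6, 3↦3}; K=[addL(3) :: if0 :: fun :: fun]⟩
step 19: ⟨C=w; E={w↦3}; S={0↦5, 1↦3, 2↦6, 3↦3}; K=[fun :: fun]⟩
step 20: ⟨C=8; E={z↦4, w↦3}; S={0↦5, 1↦3, 2↦6, 3↦3, 4↦3}; K=[fun]⟩
step 21: ⟨C=((let q = y in y) * 5); E={y↦5}; S={0↦5, 1↦3, 2↦6, 3↦3, 4↦3, 5↦8}; K=∅⟩
step 22: ⟨C=(let q = y in y); E={y↦5}; S={0↦5, 1↦3, 2↦6, 3↦3, 4↦3, 5↦8}; K=[mulR]⟩
step 23: ⟨C=y; E={y↦5}; S={0↦5, 1↦3, 2↦6, 3↦3, 4↦3, 5↦8}; K=[let q :: mulR]⟩
step 24: ⟨C=y; E={q↦6, y↦5}; S={0↦5, 1↦3, 2↦6, 3↦3, 4↦3, 5↦8, 6↦8}; K=[mulR]⟩
step 25: ⟨C=5; E={y↦5}; S={0↦5, 1↦3, 2↦6, 3↦3, 4↦3, 5↦8, 6↦8}; K=[mulL(8)]⟩
→ final value 40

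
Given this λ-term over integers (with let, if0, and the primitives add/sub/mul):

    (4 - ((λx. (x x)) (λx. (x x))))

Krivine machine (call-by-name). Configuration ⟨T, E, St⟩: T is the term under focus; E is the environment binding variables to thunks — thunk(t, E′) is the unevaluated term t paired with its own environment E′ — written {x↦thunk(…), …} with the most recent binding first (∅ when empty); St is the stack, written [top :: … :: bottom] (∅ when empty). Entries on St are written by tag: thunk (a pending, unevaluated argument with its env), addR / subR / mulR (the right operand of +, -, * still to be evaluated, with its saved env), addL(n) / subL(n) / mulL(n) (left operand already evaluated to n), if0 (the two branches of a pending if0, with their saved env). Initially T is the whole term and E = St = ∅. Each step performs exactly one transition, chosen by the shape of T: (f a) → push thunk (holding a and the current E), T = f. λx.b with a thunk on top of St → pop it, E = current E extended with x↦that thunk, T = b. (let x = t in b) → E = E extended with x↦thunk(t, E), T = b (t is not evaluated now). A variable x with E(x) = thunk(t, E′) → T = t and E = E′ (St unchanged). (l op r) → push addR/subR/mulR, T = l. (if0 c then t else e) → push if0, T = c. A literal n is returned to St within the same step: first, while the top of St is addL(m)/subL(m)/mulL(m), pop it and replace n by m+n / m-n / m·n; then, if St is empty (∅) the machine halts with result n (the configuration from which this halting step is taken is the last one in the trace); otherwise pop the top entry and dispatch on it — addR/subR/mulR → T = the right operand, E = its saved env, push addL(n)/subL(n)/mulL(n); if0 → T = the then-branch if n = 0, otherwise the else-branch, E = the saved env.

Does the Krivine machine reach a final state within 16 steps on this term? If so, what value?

0. ⟨T=(4 - ((λx. (x x)) (λx. (x x)))); E=∅; St=∅⟩
1. ⟨T=4; E=∅; St=[subR]⟩
2. ⟨T=((λx. (x x)) (λx. (x x))); E=∅; St=[subL(4)]⟩
3. ⟨T=(λx. (x x)); E=∅; St=[thunk :: subL(4)]⟩
4. ⟨T=(x x); E={x↦thunk((λx. (x x)), ∅)}; St=[subL(4)]⟩
5. ⟨T=x; E={x↦thunk((λx. (x x)), ∅)}; St=[thunk :: subL(4)]⟩
6. ⟨T=(λx. (x x)); E=∅; St=[thunk :: subL(4)]⟩
7. ⟨T=(x x); E={x↦thunk(x, {x↦thunk((λx. (x x)), ∅)})}; St=[subL(4)]⟩
8. ⟨T=x; E={x↦thunk(x, {x↦thunk((λx. (x x)), ∅)})}; St=[thunk :: subL(4)]⟩
9. ⟨T=x; E={x↦thunk((λx. (x x)), ∅)}; St=[thunk :: subL(4)]⟩
10. ⟨T=(λx. (x x)); E=∅; St=[thunk :: subL(4)]⟩
11. ⟨T=(x x); E={x↦thunk(x, {x↦thunk(x, {x↦thunk((λx. (x x)), ∅)})})}; St=[subL(4)]⟩
12. ⟨T=x; E={x↦thunk(x, {x↦thunk(x, {x↦thunk((λx. (x x)), ∅)})})}; St=[thunk :: subL(4)]⟩
13. ⟨T=x; E={x↦thunk(x, {x↦thunk((λx. (x x)), ∅)})}; St=[thunk :: subL(4)]⟩
14. ⟨T=x; E={x↦thunk((λx. (x x)), ∅)}; St=[thunk :: subL(4)]⟩
15. ⟨T=(λx. (x x)); E=∅; St=[thunk :: subL(4)]⟩
16. ⟨T=(x x); E={x↦thunk(x, {x↦thunk(x, {x↦thunk(x, {x↦thunk((λx. (x x)), ∅)})})})}; St=[subL(4)]⟩
→ 16 transitions taken and the configuration is still not final: no result within 16 steps

Answer: DIVERGES (no final state within 16 steps)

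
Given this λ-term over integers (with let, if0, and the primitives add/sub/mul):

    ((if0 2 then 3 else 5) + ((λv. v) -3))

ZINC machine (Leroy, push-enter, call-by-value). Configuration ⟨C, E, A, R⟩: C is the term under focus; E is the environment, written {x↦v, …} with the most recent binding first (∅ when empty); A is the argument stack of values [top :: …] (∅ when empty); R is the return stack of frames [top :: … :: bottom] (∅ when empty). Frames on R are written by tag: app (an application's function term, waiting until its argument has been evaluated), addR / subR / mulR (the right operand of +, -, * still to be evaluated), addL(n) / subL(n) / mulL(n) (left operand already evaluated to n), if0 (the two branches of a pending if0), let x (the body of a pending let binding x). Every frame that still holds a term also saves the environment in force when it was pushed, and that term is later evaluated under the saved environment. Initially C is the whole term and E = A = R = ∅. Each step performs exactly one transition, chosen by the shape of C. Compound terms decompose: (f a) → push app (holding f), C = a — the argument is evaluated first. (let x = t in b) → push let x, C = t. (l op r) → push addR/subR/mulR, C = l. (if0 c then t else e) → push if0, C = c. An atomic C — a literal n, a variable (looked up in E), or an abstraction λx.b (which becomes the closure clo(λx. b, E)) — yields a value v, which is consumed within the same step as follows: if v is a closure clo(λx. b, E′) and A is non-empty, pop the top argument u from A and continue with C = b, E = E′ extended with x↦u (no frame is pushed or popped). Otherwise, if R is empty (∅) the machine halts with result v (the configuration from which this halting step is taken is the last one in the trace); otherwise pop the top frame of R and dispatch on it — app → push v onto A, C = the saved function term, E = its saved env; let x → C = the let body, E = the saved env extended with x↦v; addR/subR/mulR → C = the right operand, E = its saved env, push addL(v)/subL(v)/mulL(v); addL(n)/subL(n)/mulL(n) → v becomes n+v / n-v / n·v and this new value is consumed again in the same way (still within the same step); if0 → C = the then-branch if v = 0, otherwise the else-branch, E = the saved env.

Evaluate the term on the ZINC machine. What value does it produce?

0. [C=((if0 2 then 3 else 5) + ((λv. v) -3)) | E=∅ | A=∅ | R=∅]
1. [C=(if0 2 then 3 else 5) | E=∅ | A=∅ | R=[addR]]
2. [C=2 | E=∅ | A=∅ | R=[if0 :: addR]]
3. [C=5 | E=∅ | A=∅ | R=[addR]]
4. [C=((λv. v) -3) | E=∅ | A=∅ | R=[addL(5)]]
5. [C=-3 | E=∅ | A=∅ | R=[app :: addL(5)]]
6. [C=(λv. v) | E=∅ | A=[-3] | R=[addL(5)]]
7. [C=v | E={v↦-3} | A=∅ | R=[addL(5)]]
→ final value 2

Answer: 2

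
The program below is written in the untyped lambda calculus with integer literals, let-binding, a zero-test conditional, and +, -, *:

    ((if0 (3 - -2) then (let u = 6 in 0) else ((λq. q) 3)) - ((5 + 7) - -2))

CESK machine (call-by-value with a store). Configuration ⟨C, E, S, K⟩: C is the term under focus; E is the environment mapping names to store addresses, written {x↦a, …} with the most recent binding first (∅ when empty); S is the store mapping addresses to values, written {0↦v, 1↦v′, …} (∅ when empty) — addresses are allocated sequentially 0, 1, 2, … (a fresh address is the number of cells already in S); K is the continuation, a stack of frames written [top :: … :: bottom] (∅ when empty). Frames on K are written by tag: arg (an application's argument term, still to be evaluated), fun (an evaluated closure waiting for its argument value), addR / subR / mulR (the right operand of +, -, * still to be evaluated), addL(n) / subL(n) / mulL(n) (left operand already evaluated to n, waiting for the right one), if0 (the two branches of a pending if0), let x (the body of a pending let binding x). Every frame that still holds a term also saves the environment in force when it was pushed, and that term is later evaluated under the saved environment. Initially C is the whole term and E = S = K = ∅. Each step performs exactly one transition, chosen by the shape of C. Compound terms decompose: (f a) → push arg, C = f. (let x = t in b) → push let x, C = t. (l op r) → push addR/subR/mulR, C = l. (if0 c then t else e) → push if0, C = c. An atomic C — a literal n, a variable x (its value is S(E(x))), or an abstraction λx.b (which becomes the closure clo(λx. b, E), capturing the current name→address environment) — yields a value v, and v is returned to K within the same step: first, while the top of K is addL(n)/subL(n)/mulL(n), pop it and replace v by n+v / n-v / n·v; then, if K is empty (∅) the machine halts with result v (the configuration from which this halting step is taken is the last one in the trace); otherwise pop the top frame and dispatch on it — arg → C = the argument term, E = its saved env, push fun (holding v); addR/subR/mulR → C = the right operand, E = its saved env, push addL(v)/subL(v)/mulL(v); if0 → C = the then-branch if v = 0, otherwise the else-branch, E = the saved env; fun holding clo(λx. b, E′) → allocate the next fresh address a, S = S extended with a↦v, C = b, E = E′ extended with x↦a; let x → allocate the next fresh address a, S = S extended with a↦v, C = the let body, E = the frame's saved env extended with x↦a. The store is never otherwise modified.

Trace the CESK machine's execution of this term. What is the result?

t=0: ⟨C=((if0 (3 - -2) then (let u = 6 in 0) else ((λq. q) 3)) - ((5 + 7) - -2)); E=∅; S=∅; K=∅⟩
t=1: ⟨C=(if0 (3 - -2) then (let u = 6 in 0) else ((λq. q) 3)); E=∅; S=∅; K=[subR]⟩
t=2: ⟨C=(3 - -2); E=∅; S=∅; K=[if0 :: subR]⟩
t=3: ⟨C=3; E=∅; S=∅; K=[subR :: if0 :: subR]⟩
t=4: ⟨C=-2; E=∅; S=∅; K=[subL(3) :: if0 :: subR]⟩
t=5: ⟨C=((λq. q) 3); E=∅; S=∅; K=[subR]⟩
t=6: ⟨C=(λq. q); E=∅; S=∅; K=[arg :: subR]⟩
t=7: ⟨C=3; E=∅; S=∅; K=[fun :: subR]⟩
t=8: ⟨C=q; E={q↦0}; S={0↦3}; K=[subR]⟩
t=9: ⟨C=((5 + 7) - -2); E=∅; S={0↦3}; K=[subL(3)]⟩
t=10: ⟨C=(5 + 7); E=∅; S={0↦3}; K=[subR :: subL(3)]⟩
t=11: ⟨C=5; E=∅; S={0↦3}; K=[addR :: subR :: subL(3)]⟩
t=12: ⟨C=7; E=∅; S={0↦3}; K=[addL(5) :: subR :: subL(3)]⟩
t=13: ⟨C=-2; E=∅; S={0↦3}; K=[subL(12) :: subL(3)]⟩
→ final value -11

Answer: -11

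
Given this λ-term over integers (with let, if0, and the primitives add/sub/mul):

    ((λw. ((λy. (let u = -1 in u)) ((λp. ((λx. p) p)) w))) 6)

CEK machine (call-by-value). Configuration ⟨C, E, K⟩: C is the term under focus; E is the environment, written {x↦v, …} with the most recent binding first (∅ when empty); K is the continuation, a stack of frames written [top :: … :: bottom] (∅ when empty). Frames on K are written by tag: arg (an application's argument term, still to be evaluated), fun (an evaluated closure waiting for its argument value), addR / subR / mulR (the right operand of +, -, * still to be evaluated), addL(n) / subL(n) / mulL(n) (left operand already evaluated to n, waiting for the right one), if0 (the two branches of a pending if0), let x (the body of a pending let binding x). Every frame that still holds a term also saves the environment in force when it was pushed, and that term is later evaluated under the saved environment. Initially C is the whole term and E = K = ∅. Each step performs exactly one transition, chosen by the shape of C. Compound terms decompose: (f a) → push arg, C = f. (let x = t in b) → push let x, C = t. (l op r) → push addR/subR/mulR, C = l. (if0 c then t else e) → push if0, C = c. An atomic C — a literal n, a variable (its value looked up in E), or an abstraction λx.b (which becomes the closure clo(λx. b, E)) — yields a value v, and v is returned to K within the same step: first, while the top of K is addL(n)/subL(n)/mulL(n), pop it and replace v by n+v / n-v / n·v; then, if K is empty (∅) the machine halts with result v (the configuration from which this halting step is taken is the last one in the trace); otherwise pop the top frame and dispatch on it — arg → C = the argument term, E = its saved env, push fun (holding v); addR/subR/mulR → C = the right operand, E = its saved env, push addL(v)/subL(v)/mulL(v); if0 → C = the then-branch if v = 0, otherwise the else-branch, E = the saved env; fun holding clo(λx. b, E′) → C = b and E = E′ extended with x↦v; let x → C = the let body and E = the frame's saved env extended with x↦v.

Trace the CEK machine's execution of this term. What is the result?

step 0: <C=((λw. ((λy. (let u = -1 in u)) ((λp. ((λx. p) p)) w))) 6), E=∅, K=∅>
step 1: <C=(λw. ((λy. (let u = -1 in u)) ((λp. ((λx. p) p)) w))), E=∅, K=[arg]>
step 2: <C=6, E=∅, K=[fun]>
step 3: <C=((λy. (let u = -1 in u)) ((λp. ((λx. p) p)) w)), E={w↦6}, K=∅>
step 4: <C=(λy. (let u = -1 in u)), E={w↦6}, K=[arg]>
step 5: <C=((λp. ((λx. p) p)) w), E={w↦6}, K=[fun]>
step 6: <C=(λp. ((λx. p) p)), E={w↦6}, K=[arg :: fun]>
step 7: <C=w, E={w↦6}, K=[fun :: fun]>
step 8: <C=((λx. p) p), E={p↦6, w↦6}, K=[fun]>
step 9: <C=(λx. p), E={p↦6, w↦6}, K=[arg :: fun]>
step 10: <C=p, E={p↦6, w↦6}, K=[fun :: fun]>
step 11: <C=p, E={x↦6, p↦6, w↦6}, K=[fun]>
step 12: <C=(let u = -1 in u), E={y↦6, w↦6}, K=∅>
step 13: <C=-1, E={y↦6, w↦6}, K=[let u]>
step 14: <C=u, E={u↦-1, y↦6, w↦6}, K=∅>
→ final value -1

Answer: -1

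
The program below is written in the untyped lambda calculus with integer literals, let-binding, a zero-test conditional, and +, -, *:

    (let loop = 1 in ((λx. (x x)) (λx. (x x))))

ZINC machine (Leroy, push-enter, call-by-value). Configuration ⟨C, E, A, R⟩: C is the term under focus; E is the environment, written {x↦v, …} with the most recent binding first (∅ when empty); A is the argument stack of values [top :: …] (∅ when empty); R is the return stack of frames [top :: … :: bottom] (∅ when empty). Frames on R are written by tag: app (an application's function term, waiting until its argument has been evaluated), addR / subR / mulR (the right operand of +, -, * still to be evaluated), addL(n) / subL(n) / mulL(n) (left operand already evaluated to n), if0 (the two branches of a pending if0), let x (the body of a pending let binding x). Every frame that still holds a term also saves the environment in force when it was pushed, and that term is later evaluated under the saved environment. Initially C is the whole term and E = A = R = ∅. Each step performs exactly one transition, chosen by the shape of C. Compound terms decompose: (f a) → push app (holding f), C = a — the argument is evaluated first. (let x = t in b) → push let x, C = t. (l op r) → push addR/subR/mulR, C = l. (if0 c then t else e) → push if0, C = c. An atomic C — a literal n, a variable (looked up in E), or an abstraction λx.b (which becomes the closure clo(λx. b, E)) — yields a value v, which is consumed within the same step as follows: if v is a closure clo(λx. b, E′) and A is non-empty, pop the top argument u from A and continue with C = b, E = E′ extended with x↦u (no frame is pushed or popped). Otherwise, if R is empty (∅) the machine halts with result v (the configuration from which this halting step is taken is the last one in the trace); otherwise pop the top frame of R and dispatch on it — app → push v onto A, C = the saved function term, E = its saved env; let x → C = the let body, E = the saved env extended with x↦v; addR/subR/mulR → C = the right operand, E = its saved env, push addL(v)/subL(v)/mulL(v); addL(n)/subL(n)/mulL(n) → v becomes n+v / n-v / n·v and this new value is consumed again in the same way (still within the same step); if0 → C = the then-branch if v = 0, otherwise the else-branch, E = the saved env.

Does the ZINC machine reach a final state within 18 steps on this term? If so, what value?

t=0: [C=(let loop = 1 in ((λx. (x x)) (λx. (x x)))) | E=∅ | A=∅ | R=∅]
t=1: [C=1 | E=∅ | A=∅ | R=[let loop]]
t=2: [C=((λx. (x x)) (λx. (x x))) | E={loop↦1} | A=∅ | R=∅]
t=3: [C=(λx. (x x)) | E={loop↦1} | A=∅ | R=[app]]
t=4: [C=(λx. (x x)) | E={loop↦1} | A=[clo(λx. (x x), {loop↦1})] | R=∅]
t=5: [C=(x x) | E={x↦clo(λx. (x x), {loop↦1}), loop↦1} | A=∅ | R=∅]
t=6: [C=x | E={x↦clo(λx. (x x), {loop↦1}), loop↦1} | A=∅ | R=[app]]
t=7: [C=x | E={x↦clo(λx. (x x), {loop↦1}), loop↦1} | A=[clo(λx. (x x), {loop↦1})] | R=∅]
… configuration repeats with period 3 (steps 5–7 recur indefinitely) …

Answer: DIVERGES (no final state within 18 steps)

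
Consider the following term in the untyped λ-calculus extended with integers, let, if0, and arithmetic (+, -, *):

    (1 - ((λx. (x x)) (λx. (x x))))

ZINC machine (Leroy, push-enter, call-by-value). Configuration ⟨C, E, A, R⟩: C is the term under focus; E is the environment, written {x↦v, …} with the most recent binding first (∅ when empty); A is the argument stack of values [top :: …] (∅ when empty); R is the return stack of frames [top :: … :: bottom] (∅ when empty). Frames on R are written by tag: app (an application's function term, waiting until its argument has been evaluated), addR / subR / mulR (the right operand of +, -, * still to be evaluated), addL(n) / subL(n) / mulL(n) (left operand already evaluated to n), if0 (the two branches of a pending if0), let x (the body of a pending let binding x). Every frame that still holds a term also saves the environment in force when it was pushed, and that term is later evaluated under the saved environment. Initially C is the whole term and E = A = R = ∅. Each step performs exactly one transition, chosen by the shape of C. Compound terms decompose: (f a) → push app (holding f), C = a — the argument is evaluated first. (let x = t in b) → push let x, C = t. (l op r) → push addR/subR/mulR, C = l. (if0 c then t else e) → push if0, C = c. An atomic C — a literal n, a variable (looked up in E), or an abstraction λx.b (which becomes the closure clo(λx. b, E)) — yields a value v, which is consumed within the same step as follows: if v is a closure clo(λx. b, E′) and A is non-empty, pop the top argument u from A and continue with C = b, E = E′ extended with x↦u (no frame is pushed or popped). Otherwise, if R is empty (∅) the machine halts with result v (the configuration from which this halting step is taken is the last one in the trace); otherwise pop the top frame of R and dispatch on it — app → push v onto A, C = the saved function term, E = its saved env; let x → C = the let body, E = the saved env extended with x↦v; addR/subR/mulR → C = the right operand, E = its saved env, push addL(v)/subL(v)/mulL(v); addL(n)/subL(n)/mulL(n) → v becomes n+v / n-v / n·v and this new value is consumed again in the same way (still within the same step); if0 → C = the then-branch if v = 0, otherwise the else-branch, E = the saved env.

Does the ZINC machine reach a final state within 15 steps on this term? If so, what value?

Answer: DIVERGES (no final state within 15 steps)

Execution trace:
t=0: ⟨C=(1 - ((λx. (x x)) (λx. (x x)))); E=∅; A=∅; R=∅⟩
t=1: ⟨C=1; E=∅; A=∅; R=[subR]⟩
t=2: ⟨C=((λx. (x x)) (λx. (x x))); E=∅; A=∅; R=[subL(1)]⟩
t=3: ⟨C=(λx. (x x)); E=∅; A=∅; R=[app :: subL(1)]⟩
t=4: ⟨C=(λx. (x x)); E=∅; A=[clo(λx. (x x), ∅)]; R=[subL(1)]⟩
t=5: ⟨C=(x x); E={x↦clo(λx. (x x), ∅)}; A=∅; R=[subL(1)]⟩
t=6: ⟨C=x; E={x↦clo(λx. (x x), ∅)}; A=∅; R=[app :: subL(1)]⟩
t=7: ⟨C=x; E={x↦clo(λx. (x x), ∅)}; A=[clo(λx. (x x), ∅)]; R=[subL(1)]⟩
… configuration repeats with period 3 (steps 5–7 recur indefinitely) …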